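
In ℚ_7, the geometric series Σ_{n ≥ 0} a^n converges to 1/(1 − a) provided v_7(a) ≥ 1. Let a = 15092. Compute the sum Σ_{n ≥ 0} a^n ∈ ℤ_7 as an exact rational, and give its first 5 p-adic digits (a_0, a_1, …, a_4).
Σ a^n = 1/(1 − a) = -1/15091;  first 5 digits = (1, 0, 0, 2, 6)

v_7(a) = 3 ≥ 1, so the series converges in ℤ_7 to 1/(1 − a) = 1/(1 − 15092) = -1/15091. Expand this rational in ℤ_7: compute digits iteratively via d_i = x_i mod 7, x_{i+1} = (x_i − d_i)/7. The first 5 digits are (1, 0, 0, 2, 6).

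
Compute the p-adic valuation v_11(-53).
v_11(-53) = 0

v_11(n) is the largest exponent k such that 11^k divides n. Factor out: -53 = -11^0 · 53. (Sign doesn't affect v_p.) So v_11(-53) = 0.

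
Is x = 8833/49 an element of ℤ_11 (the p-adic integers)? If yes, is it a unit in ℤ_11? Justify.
x ∈ ℤ_11 but not a unit; v_11(x) = 2 > 0

ℤ_11 = {x ∈ ℚ_11 : v_11(x) ≥ 0} and ℤ_11^× = {x ∈ ℤ_11 : v_11(x) = 0}. Here v_11(8833/49) = v_11(num) − v_11(den) = 2; compare against these criteria.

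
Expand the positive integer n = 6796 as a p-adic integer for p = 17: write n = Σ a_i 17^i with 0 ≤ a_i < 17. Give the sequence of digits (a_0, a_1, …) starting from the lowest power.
(a_0, a_1, …) = (13, 8, 6, 1)

Repeated division by 17 gives the digits low-to-high: 6796 = 13 + 8·17^1 + 6·17^2 + 1·17^3. Digit sequence: (13, 8, 6, 1).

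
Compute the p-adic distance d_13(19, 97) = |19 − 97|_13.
d_13(19, 97) = 1/13

Step 1 — x − y = 19 − 97 = -78. Step 2 — v_13(-78) = 1 (factor: -78 = −(13^1 · 6); the sign does not affect v_p). Step 3 — |x − y|_13 = 13^{-1} = 1/13.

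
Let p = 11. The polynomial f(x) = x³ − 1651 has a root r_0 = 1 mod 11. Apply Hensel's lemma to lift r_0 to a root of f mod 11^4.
r_3 = 1519 (mod 14641)

Hensel: r_{i+1} = r_i − f(r_i)/f′(r_i) mod 11^{i+2}, where f′(x) = 3x². Iterate:
  r_0 = 1 (mod 11)
  r_1 = 67 (mod 121)
  r_2 = 188 (mod 1331)
  r_3 = 1519 (mod 14641)
Final: r = 1519 with f(r) ≡ 0 mod 11^4.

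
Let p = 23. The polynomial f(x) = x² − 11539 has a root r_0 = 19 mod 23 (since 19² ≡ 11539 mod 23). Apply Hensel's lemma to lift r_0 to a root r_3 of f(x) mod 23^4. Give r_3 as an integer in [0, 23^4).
r_3 = 180730 (mod 279841)

Hensel's recurrence: r_{i+1} = r_i − f(r_i)·(f′(r_i))^{-1} mod 23^{i+2}, with f′(x) = 2x. Iterate:
  r_0 = 19 (mod 23)
  r_1 = 341 (mod 529)
  r_2 = 10392 (mod 12167)
  r_3 = 180730 (mod 279841)
Final: r_3 = 180730, and one checks f(r_3) ≡ 0 mod 23^4.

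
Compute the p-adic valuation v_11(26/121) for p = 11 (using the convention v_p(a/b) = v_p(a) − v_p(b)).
v_11(26/121) = -2

Factor powers of 11 from the numerator and denominator of the reduced fraction: 26 = 11^0 · 26 and 121 = 11^2 · 1. Apply v_p(a/b) = v_p(a) − v_p(b): v_11(26/121) = 0 − 2 = -2.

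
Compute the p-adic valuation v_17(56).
v_17(56) = 0

v_17(n) is the largest exponent k such that 17^k divides n. Factor out: 56 = 17^0 · 56. (Sign doesn't affect v_p.) So v_17(56) = 0.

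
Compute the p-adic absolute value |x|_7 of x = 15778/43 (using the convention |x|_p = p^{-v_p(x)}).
|15778/43|_7 = 1/343

Step 1 — compute v_7(x) by factoring powers of 7 out of the numerator and denominator: v_7(15778/43) = 3. Step 2 — apply |x|_p = p^{-v_p(x)} = 7^{-3} = 1/343.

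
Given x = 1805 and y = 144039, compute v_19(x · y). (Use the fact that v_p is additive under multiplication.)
v_19(259990395) = 5

v_p(x) = 2 (factor: 1805 = 19^2 · 5); v_p(y) = 3 (factor: 144039 = 19^3 · 21). Additivity: v_p(xy) = v_p(x) + v_p(y) = 2 + 3 = 5. (Direct check: xy = 259990395 = 19^5 · (105).)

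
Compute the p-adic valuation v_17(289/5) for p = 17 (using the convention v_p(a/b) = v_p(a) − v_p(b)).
v_17(289/5) = 2

Factor powers of 17 from the numerator and denominator of the reduced fraction: 289 = 17^2 · 1 and 5 = 17^0 · 5. Apply v_p(a/b) = v_p(a) − v_p(b): v_17(289/5) = 2 − 0 = 2.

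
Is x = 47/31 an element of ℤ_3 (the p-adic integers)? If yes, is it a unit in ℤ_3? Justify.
x ∈ ℤ_3^× (unit); v_3(x) = 0

ℤ_3 = {x ∈ ℚ_3 : v_3(x) ≥ 0} and ℤ_3^× = {x ∈ ℤ_3 : v_3(x) = 0}. Here v_3(47/31) = v_3(num) − v_3(den) = 0; compare against these criteria.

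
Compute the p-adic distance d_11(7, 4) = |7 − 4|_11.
d_11(7, 4) = 1

Step 1 — x − y = 7 − 4 = 3. Step 2 — v_11(3) = 0 (factor: 3 = (11^0 · 3); the sign does not affect v_p). Step 3 — |x − y|_11 = 11^{0} = 1.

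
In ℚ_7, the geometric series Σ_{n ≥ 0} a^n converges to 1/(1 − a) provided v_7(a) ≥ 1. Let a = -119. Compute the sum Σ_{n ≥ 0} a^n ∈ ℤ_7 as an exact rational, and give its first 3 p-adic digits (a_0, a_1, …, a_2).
Σ a^n = 1/(1 − a) = 1/120;  first 3 digits = (1, 4, 6)

v_7(a) = 1 ≥ 1, so the series converges in ℤ_7 to 1/(1 − a) = 1/(1 − (-119)) = 1/120. Expand this rational in ℤ_7: compute digits iteratively via d_i = x_i mod 7, x_{i+1} = (x_i − d_i)/7. The first 3 digits are (1, 4, 6).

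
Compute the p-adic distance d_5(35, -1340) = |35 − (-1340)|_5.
d_5(35, -1340) = 1/125

Step 1 — x − y = 35 − (-1340) = 1375. Step 2 — v_5(1375) = 3 (factor: 1375 = (5^3 · 11); the sign does not affect v_p). Step 3 — |x − y|_5 = 5^{-3} = 1/125.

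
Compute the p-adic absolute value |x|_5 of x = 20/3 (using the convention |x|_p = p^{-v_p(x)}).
|20/3|_5 = 1/5

Step 1 — compute v_5(x) by factoring powers of 5 out of the numerator and denominator: v_5(20/3) = 1. Step 2 — apply |x|_p = p^{-v_p(x)} = 5^{-1} = 1/5.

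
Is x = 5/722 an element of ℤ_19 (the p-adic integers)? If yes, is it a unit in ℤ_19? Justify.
x ∉ ℤ_19 (v_19(x) = -2 < 0)

ℤ_19 = {x ∈ ℚ_19 : v_19(x) ≥ 0} and ℤ_19^× = {x ∈ ℤ_19 : v_19(x) = 0}. Here v_19(5/722) = v_19(num) − v_19(den) = -2; compare against these criteria.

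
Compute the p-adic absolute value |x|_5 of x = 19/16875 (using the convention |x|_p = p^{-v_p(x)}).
|19/16875|_5 = 625

Step 1 — compute v_5(x) by factoring powers of 5 out of the numerator and denominator: v_5(19/16875) = -4. Step 2 — apply |x|_p = p^{-v_p(x)} = 5^{4} = 625.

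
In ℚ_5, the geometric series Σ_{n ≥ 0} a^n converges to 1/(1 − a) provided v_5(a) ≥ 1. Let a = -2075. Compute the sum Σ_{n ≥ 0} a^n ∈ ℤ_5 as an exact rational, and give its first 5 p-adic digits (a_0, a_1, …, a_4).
Σ a^n = 1/(1 − a) = 1/2076;  first 5 digits = (1, 0, 2, 3, 0)

v_5(a) = 2 ≥ 1, so the series converges in ℤ_5 to 1/(1 − a) = 1/(1 − (-2075)) = 1/2076. Expand this rational in ℤ_5: compute digits iteratively via d_i = x_i mod 5, x_{i+1} = (x_i − d_i)/5. The first 5 digits are (1, 0, 2, 3, 0).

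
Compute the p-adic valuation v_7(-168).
v_7(-168) = 1

v_7(n) is the largest exponent k such that 7^k divides n. Factor out: -168 = -7^1 · 24. (Sign doesn't affect v_p.) So v_7(-168) = 1.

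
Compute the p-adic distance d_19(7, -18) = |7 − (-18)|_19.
d_19(7, -18) = 1

Step 1 — x − y = 7 − (-18) = 25. Step 2 — v_19(25) = 0 (factor: 25 = (19^0 · 25); the sign does not affect v_p). Step 3 — |x − y|_19 = 19^{0} = 1.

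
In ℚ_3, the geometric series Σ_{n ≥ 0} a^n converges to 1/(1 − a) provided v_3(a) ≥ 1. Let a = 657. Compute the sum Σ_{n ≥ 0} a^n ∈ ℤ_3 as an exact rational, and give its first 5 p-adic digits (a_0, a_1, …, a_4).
Σ a^n = 1/(1 − a) = -1/656;  first 5 digits = (1, 0, 1, 0, 0)

v_3(a) = 2 ≥ 1, so the series converges in ℤ_3 to 1/(1 − a) = 1/(1 − 657) = -1/656. Expand this rational in ℤ_3: compute digits iteratively via d_i = x_i mod 3, x_{i+1} = (x_i − d_i)/3. The first 5 digits are (1, 0, 1, 0, 0).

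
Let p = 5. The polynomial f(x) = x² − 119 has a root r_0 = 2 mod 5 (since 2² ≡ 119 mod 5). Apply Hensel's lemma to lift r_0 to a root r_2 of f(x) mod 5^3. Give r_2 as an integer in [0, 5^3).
r_2 = 37 (mod 125)

Hensel's recurrence: r_{i+1} = r_i − f(r_i)·(f′(r_i))^{-1} mod 5^{i+2}, with f′(x) = 2x. Iterate:
  r_0 = 2 (mod 5)
  r_1 = 12 (mod 25)
  r_2 = 37 (mod 125)
Final: r_2 = 37, and one checks f(r_2) ≡ 0 mod 5^3.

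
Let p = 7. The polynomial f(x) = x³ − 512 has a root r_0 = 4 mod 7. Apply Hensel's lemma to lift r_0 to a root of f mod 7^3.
r_2 = 144 (mod 343)

Hensel: r_{i+1} = r_i − f(r_i)/f′(r_i) mod 7^{i+2}, where f′(x) = 3x². Iterate:
  r_0 = 4 (mod 7)
  r_1 = 46 (mod 49)
  r_2 = 144 (mod 343)
Final: r = 144 with f(r) ≡ 0 mod 7^3.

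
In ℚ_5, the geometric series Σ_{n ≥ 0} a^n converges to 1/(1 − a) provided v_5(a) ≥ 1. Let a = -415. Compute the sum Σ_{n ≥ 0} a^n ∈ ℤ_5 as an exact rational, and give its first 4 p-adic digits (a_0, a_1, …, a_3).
Σ a^n = 1/(1 − a) = 1/416;  first 4 digits = (1, 2, 2, 2)

v_5(a) = 1 ≥ 1, so the series converges in ℤ_5 to 1/(1 − a) = 1/(1 − (-415)) = 1/416. Expand this rational in ℤ_5: compute digits iteratively via d_i = x_i mod 5, x_{i+1} = (x_i − d_i)/5. The first 4 digits are (1, 2, 2, 2).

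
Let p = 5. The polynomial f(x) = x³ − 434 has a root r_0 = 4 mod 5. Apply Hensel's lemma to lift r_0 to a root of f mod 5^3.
r_2 = 44 (mod 125)

Hensel: r_{i+1} = r_i − f(r_i)/f′(r_i) mod 5^{i+2}, where f′(x) = 3x². Iterate:
  r_0 = 4 (mod 5)
  r_1 = 19 (mod 25)
  r_2 = 44 (mod 125)
Final: r = 44 with f(r) ≡ 0 mod 5^3.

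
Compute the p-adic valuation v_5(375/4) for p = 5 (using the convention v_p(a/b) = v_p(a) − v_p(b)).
v_5(375/4) = 3

Factor powers of 5 from the numerator and denominator of the reduced fraction: 375 = 5^3 · 3 and 4 = 5^0 · 4. Apply v_p(a/b) = v_p(a) − v_p(b): v_5(375/4) = 3 − 0 = 3.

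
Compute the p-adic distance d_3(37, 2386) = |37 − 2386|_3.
d_3(37, 2386) = 1/81

Step 1 — x − y = 37 − 2386 = -2349. Step 2 — v_3(-2349) = 4 (factor: -2349 = −(3^4 · 29); the sign does not affect v_p). Step 3 — |x − y|_3 = 3^{-4} = 1/81.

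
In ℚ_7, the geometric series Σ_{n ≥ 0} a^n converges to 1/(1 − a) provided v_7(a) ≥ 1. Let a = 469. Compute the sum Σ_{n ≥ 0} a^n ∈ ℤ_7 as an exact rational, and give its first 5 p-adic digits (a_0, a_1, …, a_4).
Σ a^n = 1/(1 − a) = -1/468;  first 5 digits = (1, 4, 4, 6, 4)

v_7(a) = 1 ≥ 1, so the series converges in ℤ_7 to 1/(1 − a) = 1/(1 − 469) = -1/468. Expand this rational in ℤ_7: compute digits iteratively via d_i = x_i mod 7, x_{i+1} = (x_i − d_i)/7. The first 5 digits are (1, 4, 4, 6, 4).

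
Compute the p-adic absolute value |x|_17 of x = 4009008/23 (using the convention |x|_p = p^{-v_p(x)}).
|4009008/23|_17 = 1/83521

Step 1 — compute v_17(x) by factoring powers of 17 out of the numerator and denominator: v_17(4009008/23) = 4. Step 2 — apply |x|_p = p^{-v_p(x)} = 17^{-4} = 1/83521.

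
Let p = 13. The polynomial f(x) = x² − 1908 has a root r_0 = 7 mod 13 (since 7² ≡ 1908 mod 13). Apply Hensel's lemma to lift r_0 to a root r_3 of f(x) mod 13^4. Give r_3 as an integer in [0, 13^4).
r_3 = 6260 (mod 28561)

Hensel's recurrence: r_{i+1} = r_i − f(r_i)·(f′(r_i))^{-1} mod 13^{i+2}, with f′(x) = 2x. Iterate:
  r_0 = 7 (mod 13)
  r_1 = 7 (mod 169)
  r_2 = 1866 (mod 2197)
  r_3 = 6260 (mod 28561)
Final: r_3 = 6260, and one checks f(r_3) ≡ 0 mod 13^4.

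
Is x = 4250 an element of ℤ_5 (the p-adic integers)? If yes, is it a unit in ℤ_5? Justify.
x ∈ ℤ_5 but not a unit; v_5(x) = 3 > 0

ℤ_5 = {x ∈ ℚ_5 : v_5(x) ≥ 0} and ℤ_5^× = {x ∈ ℤ_5 : v_5(x) = 0}. Here v_5(4250) = v_5(num) − v_5(den) = 3; compare against these criteria.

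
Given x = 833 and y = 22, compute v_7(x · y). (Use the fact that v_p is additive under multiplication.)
v_7(18326) = 2

v_p(x) = 2 (factor: 833 = 7^2 · 17); v_p(y) = 0 (factor: 22 = 7^0 · 22). Additivity: v_p(xy) = v_p(x) + v_p(y) = 2 + 0 = 2. (Direct check: xy = 18326 = 7^2 · (374).)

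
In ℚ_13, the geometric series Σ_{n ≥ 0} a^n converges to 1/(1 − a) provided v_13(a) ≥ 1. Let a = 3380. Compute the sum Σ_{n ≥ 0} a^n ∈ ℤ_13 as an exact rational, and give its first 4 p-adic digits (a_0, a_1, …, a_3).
Σ a^n = 1/(1 − a) = -1/3379;  first 4 digits = (1, 0, 7, 1)

v_13(a) = 2 ≥ 1, so the series converges in ℤ_13 to 1/(1 − a) = 1/(1 − 3380) = -1/3379. Expand this rational in ℤ_13: compute digits iteratively via d_i = x_i mod 13, x_{i+1} = (x_i − d_i)/13. The first 4 digits are (1, 0, 7, 1).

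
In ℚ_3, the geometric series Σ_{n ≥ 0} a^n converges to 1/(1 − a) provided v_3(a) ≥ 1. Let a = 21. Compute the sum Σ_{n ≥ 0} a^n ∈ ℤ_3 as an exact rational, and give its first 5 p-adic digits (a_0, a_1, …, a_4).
Σ a^n = 1/(1 − a) = -1/20;  first 5 digits = (1, 1, 0, 0, 1)

v_3(a) = 1 ≥ 1, so the series converges in ℤ_3 to 1/(1 − a) = 1/(1 − 21) = -1/20. Expand this rational in ℤ_3: compute digits iteratively via d_i = x_i mod 3, x_{i+1} = (x_i − d_i)/3. The first 5 digits are (1, 1, 0, 0, 1).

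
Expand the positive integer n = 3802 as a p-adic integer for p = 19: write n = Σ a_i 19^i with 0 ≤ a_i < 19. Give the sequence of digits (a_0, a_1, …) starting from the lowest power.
(a_0, a_1, …) = (2, 10, 10)

Repeated division by 19 gives the digits low-to-high: 3802 = 2 + 10·19^1 + 10·19^2. Digit sequence: (2, 10, 10).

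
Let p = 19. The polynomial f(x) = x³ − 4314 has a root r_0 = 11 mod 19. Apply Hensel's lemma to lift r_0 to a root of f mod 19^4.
r_3 = 4571 (mod 130321)

Hensel: r_{i+1} = r_i − f(r_i)/f′(r_i) mod 19^{i+2}, where f′(x) = 3x². Iterate:
  r_0 = 11 (mod 19)
  r_1 = 239 (mod 361)
  r_2 = 4571 (mod 6859)
  r_3 = 4571 (mod 130321)
Final: r = 4571 with f(r) ≡ 0 mod 19^4.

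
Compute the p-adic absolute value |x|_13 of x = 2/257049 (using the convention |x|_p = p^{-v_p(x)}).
|2/257049|_13 = 28561

Step 1 — compute v_13(x) by factoring powers of 13 out of the numerator and denominator: v_13(2/257049) = -4. Step 2 — apply |x|_p = p^{-v_p(x)} = 13^{4} = 28561.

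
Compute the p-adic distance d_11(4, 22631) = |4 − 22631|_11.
d_11(4, 22631) = 1/1331

Step 1 — x − y = 4 − 22631 = -22627. Step 2 — v_11(-22627) = 3 (factor: -22627 = −(11^3 · 17); the sign does not affect v_p). Step 3 — |x − y|_11 = 11^{-3} = 1/1331.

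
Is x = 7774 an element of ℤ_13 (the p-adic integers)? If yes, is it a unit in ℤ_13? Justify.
x ∈ ℤ_13 but not a unit; v_13(x) = 2 > 0

ℤ_13 = {x ∈ ℚ_13 : v_13(x) ≥ 0} and ℤ_13^× = {x ∈ ℤ_13 : v_13(x) = 0}. Here v_13(7774) = v_13(num) − v_13(den) = 2; compare against these criteria.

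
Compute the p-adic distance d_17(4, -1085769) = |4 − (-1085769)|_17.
d_17(4, -1085769) = 1/83521

Step 1 — x − y = 4 − (-1085769) = 1085773. Step 2 — v_17(1085773) = 4 (factor: 1085773 = (17^4 · 13); the sign does not affect v_p). Step 3 — |x − y|_17 = 17^{-4} = 1/83521.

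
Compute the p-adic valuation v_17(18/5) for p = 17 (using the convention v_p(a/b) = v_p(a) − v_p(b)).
v_17(18/5) = 0

Factor powers of 17 from the numerator and denominator of the reduced fraction: 18 = 17^0 · 18 and 5 = 17^0 · 5. Apply v_p(a/b) = v_p(a) − v_p(b): v_17(18/5) = 0 − 0 = 0.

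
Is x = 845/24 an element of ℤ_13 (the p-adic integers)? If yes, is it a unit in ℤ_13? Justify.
x ∈ ℤ_13 but not a unit; v_13(x) = 2 > 0

ℤ_13 = {x ∈ ℚ_13 : v_13(x) ≥ 0} and ℤ_13^× = {x ∈ ℤ_13 : v_13(x) = 0}. Here v_13(845/24) = v_13(num) − v_13(den) = 2; compare against these criteria.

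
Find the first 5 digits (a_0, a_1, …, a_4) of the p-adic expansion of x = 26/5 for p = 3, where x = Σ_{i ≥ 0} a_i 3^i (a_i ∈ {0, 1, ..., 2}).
(a_0, …, a_4) = (1, 2, 1, 2, 1)

v_3(26/5) = 0 (numerator and denominator both coprime to 3), so x ∈ ℤ_3^×. Compute digits iteratively via a_i = x_i mod 3, x_{i+1} = (x_i − a_i)/3, with x_0 = x:
  x_0 = 26/5;  a_0 = 1;  x_1 = (x_0 − 1)/3 = 7/5
  x_1 = 7/5;  a_1 = 2;  x_2 = (x_1 − 2)/3 = -1/5
  x_2 = -1/5;  a_2 = 1;  x_3 = (x_2 − 1)/3 = -2/5
  x_3 = -2/5;  a_3 = 2;  x_4 = (x_3 − 2)/3 = -4/5
  x_4 = -4/5;  a_4 = 1;  x_5 = (x_4 − 1)/3 = -3/5
Digits: (1, 2, 1, 2, 1).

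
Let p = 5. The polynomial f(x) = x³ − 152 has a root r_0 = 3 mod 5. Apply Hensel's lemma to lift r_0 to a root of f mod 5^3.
r_2 = 3 (mod 125)

Hensel: r_{i+1} = r_i − f(r_i)/f′(r_i) mod 5^{i+2}, where f′(x) = 3x². Iterate:
  r_0 = 3 (mod 5)
  r_1 = 3 (mod 25)
  r_2 = 3 (mod 125)
Final: r = 3 with f(r) ≡ 0 mod 5^3.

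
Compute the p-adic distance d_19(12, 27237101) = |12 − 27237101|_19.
d_19(12, 27237101) = 1/2476099

Step 1 — x − y = 12 − 27237101 = -27237089. Step 2 — v_19(-27237089) = 5 (factor: -27237089 = −(19^5 · 11); the sign does not affect v_p). Step 3 — |x − y|_19 = 19^{-5} = 1/2476099.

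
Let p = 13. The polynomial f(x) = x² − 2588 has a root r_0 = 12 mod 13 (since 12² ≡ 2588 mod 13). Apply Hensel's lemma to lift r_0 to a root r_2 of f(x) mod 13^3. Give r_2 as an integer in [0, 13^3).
r_2 = 142 (mod 2197)

Hensel's recurrence: r_{i+1} = r_i − f(r_i)·(f′(r_i))^{-1} mod 13^{i+2}, with f′(x) = 2x. Iterate:
  r_0 = 12 (mod 13)
  r_1 = 142 (mod 169)
  r_2 = 142 (mod 2197)
Final: r_2 = 142, and one checks f(r_2) ≡ 0 mod 13^3.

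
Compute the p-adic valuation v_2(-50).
v_2(-50) = 1

v_2(n) is the largest exponent k such that 2^k divides n. Factor out: -50 = -2^1 · 25. (Sign doesn't affect v_p.) So v_2(-50) = 1.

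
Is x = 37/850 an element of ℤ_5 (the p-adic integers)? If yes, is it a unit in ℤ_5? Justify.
x ∉ ℤ_5 (v_5(x) = -2 < 0)

ℤ_5 = {x ∈ ℚ_5 : v_5(x) ≥ 0} and ℤ_5^× = {x ∈ ℤ_5 : v_5(x) = 0}. Here v_5(37/850) = v_5(num) − v_5(den) = -2; compare against these criteria.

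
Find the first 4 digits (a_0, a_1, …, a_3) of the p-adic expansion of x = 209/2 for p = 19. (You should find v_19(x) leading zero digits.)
(a_0, …, a_3) = (0, 15, 9, 9)

v_19(209/2) = 1, so a_0 = ... = a_0 = 0. Factor out: x = 19^1 · u with u = 11/2 a unit in ℤ_19. Expand u iteratively via a_{v+i} = u_i mod 19, u_{i+1} = (u_i − a_{v+i})/19:
  u_0 = 11/2;  a_1 = 15;  u_1 = (u_0 − 15)/19 = -1/2
  u_1 = -1/2;  a_2 = 9;  u_2 = (u_1 − 9)/19 = -1/2
  u_2 = -1/2;  a_3 = 9;  u_3 = (u_2 − 9)/19 = -1/2
Digits: (0, 15, 9, 9).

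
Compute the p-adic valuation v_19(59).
v_19(59) = 0

v_19(n) is the largest exponent k such that 19^k divides n. Factor out: 59 = 19^0 · 59. (Sign doesn't affect v_p.) So v_19(59) = 0.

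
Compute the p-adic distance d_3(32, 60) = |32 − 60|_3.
d_3(32, 60) = 1

Step 1 — x − y = 32 − 60 = -28. Step 2 — v_3(-28) = 0 (factor: -28 = −(3^0 · 28); the sign does not affect v_p). Step 3 — |x − y|_3 = 3^{0} = 1.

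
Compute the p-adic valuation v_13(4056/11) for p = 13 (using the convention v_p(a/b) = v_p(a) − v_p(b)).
v_13(4056/11) = 2

Factor powers of 13 from the numerator and denominator of the reduced fraction: 4056 = 13^2 · 24 and 11 = 13^0 · 11. Apply v_p(a/b) = v_p(a) − v_p(b): v_13(4056/11) = 2 − 0 = 2.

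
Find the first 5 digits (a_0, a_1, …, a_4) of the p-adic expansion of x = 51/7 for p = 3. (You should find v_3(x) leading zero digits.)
(a_0, …, a_4) = (0, 2, 1, 1, 0)

v_3(51/7) = 1, so a_0 = ... = a_0 = 0. Factor out: x = 3^1 · u with u = 17/7 a unit in ℤ_3. Expand u iteratively via a_{v+i} = u_i mod 3, u_{i+1} = (u_i − a_{v+i})/3:
  u_0 = 17/7;  a_1 = 2;  u_1 = (u_0 − 2)/3 = 1/7
  u_1 = 1/7;  a_2 = 1;  u_2 = (u_1 − 1)/3 = -2/7
  u_2 = -2/7;  a_3 = 1;  u_3 = (u_2 − 1)/3 = -3/7
  u_3 = -3/7;  a_4 = 0;  u_4 = (u_3 − 0)/3 = -1/7
Digits: (0, 2, 1, 1, 0).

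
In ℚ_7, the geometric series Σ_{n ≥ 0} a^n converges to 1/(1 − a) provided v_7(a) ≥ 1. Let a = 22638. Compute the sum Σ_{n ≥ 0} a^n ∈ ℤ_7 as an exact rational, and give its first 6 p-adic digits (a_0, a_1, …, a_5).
Σ a^n = 1/(1 − a) = -1/22637;  first 6 digits = (1, 0, 0, 3, 2, 1)

v_7(a) = 3 ≥ 1, so the series converges in ℤ_7 to 1/(1 − a) = 1/(1 − 22638) = -1/22637. Expand this rational in ℤ_7: compute digits iteratively via d_i = x_i mod 7, x_{i+1} = (x_i − d_i)/7. The first 6 digits are (1, 0, 0, 3, 2, 1).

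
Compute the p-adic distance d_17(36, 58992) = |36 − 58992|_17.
d_17(36, 58992) = 1/4913

Step 1 — x − y = 36 − 58992 = -58956. Step 2 — v_17(-58956) = 3 (factor: -58956 = −(17^3 · 12); the sign does not affect v_p). Step 3 — |x − y|_17 = 17^{-3} = 1/4913.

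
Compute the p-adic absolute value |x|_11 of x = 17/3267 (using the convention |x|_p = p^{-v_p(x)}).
|17/3267|_11 = 121

Step 1 — compute v_11(x) by factoring powers of 11 out of the numerator and denominator: v_11(17/3267) = -2. Step 2 — apply |x|_p = p^{-v_p(x)} = 11^{2} = 121.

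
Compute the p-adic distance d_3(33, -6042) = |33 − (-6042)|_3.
d_3(33, -6042) = 1/243

Step 1 — x − y = 33 − (-6042) = 6075. Step 2 — v_3(6075) = 5 (factor: 6075 = (3^5 · 25); the sign does not affect v_p). Step 3 — |x − y|_3 = 3^{-5} = 1/243.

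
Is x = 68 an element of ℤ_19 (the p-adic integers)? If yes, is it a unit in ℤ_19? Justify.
x ∈ ℤ_19^× (unit); v_19(x) = 0

ℤ_19 = {x ∈ ℚ_19 : v_19(x) ≥ 0} and ℤ_19^× = {x ∈ ℤ_19 : v_19(x) = 0}. Here v_19(68) = v_19(num) − v_19(den) = 0; compare against these criteria.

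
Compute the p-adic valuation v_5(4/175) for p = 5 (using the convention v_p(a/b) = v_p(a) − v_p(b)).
v_5(4/175) = -2

Factor powers of 5 from the numerator and denominator of the reduced fraction: 4 = 5^0 · 4 and 175 = 5^2 · 7. Apply v_p(a/b) = v_p(a) − v_p(b): v_5(4/175) = 0 − 2 = -2.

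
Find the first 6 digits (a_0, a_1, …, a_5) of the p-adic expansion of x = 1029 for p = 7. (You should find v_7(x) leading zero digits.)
(a_0, …, a_5) = (0, 0, 0, 3, 0, 0)

v_7(1029) = 3, so a_0 = ... = a_2 = 0. Factor out: x = 7^3 · u with u = 3 a unit in ℤ_7. Expand u iteratively via a_{v+i} = u_i mod 7, u_{i+1} = (u_i − a_{v+i})/7:
  u_0 = 3;  a_3 = 3;  u_1 = (u_0 − 3)/7 = 0
  u_1 = 0;  a_4 = 0;  u_2 = (u_1 − 0)/7 = 0
  u_2 = 0;  a_5 = 0;  u_3 = (u_2 − 0)/7 = 0
Digits: (0, 0, 0, 3, 0, 0).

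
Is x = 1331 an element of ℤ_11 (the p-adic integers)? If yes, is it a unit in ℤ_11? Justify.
x ∈ ℤ_11 but not a unit; v_11(x) = 3 > 0

ℤ_11 = {x ∈ ℚ_11 : v_11(x) ≥ 0} and ℤ_11^× = {x ∈ ℤ_11 : v_11(x) = 0}. Here v_11(1331) = v_11(num) − v_11(den) = 3; compare against these criteria.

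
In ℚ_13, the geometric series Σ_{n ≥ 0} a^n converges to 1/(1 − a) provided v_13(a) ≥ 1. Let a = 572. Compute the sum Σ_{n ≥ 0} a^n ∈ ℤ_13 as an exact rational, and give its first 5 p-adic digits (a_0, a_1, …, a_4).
Σ a^n = 1/(1 − a) = -1/571;  first 5 digits = (1, 5, 2, 1, 0)

v_13(a) = 1 ≥ 1, so the series converges in ℤ_13 to 1/(1 − a) = 1/(1 − 572) = -1/571. Expand this rational in ℤ_13: compute digits iteratively via d_i = x_i mod 13, x_{i+1} = (x_i − d_i)/13. The first 5 digits are (1, 5, 2, 1, 0).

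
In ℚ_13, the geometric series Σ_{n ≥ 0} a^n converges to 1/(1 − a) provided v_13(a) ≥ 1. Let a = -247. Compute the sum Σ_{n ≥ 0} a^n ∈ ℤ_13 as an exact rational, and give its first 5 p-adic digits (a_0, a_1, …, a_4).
Σ a^n = 1/(1 − a) = 1/248;  first 5 digits = (1, 7, 8, 6, 3)

v_13(a) = 1 ≥ 1, so the series converges in ℤ_13 to 1/(1 − a) = 1/(1 − (-247)) = 1/248. Expand this rational in ℤ_13: compute digits iteratively via d_i = x_i mod 13, x_{i+1} = (x_i − d_i)/13. The first 5 digits are (1, 7, 8, 6, 3).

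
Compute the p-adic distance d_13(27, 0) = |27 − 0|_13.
d_13(27, 0) = 1

Step 1 — x − y = 27 − 0 = 27. Step 2 — v_13(27) = 0 (factor: 27 = (13^0 · 27); the sign does not affect v_p). Step 3 — |x − y|_13 = 13^{0} = 1.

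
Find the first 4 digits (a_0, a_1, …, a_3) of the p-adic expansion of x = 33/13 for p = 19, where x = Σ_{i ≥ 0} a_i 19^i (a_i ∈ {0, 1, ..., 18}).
(a_0, …, a_3) = (4, 16, 5, 7)

v_19(33/13) = 0 (numerator and denominator both coprime to 19), so x ∈ ℤ_19^×. Compute digits iteratively via a_i = x_i mod 19, x_{i+1} = (x_i − a_i)/19, with x_0 = x:
  x_0 = 33/13;  a_0 = 4;  x_1 = (x_0 − 4)/19 = -1/13
  x_1 = -1/13;  a_1 = 16;  x_2 = (x_1 − 16)/19 = -11/13
  x_2 = -11/13;  a_2 = 5;  x_3 = (x_2 − 5)/19 = -4/13
  x_3 = -4/13;  a_3 = 7;  x_4 = (x_3 − 7)/19 = -5/13
Digits: (4, 16, 5, 7).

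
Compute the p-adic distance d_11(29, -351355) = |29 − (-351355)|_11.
d_11(29, -351355) = 1/14641

Step 1 — x − y = 29 − (-351355) = 351384. Step 2 — v_11(351384) = 4 (factor: 351384 = (11^4 · 24); the sign does not affect v_p). Step 3 — |x − y|_11 = 11^{-4} = 1/14641.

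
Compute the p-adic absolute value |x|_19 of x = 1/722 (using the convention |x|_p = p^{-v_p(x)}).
|1/722|_19 = 361

Step 1 — compute v_19(x) by factoring powers of 19 out of the numerator and denominator: v_19(1/722) = -2. Step 2 — apply |x|_p = p^{-v_p(x)} = 19^{2} = 361.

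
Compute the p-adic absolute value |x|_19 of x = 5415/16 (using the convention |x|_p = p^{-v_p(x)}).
|5415/16|_19 = 1/361

Step 1 — compute v_19(x) by factoring powers of 19 out of the numerator and denominator: v_19(5415/16) = 2. Step 2 — apply |x|_p = p^{-v_p(x)} = 19^{-2} = 1/361.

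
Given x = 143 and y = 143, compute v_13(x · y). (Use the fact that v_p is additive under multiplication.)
v_13(20449) = 2

v_p(x) = 1 (factor: 143 = 13^1 · 11); v_p(y) = 1 (factor: 143 = 13^1 · 11). Additivity: v_p(xy) = v_p(x) + v_p(y) = 1 + 1 = 2. (Direct check: xy = 20449 = 13^2 · (121).)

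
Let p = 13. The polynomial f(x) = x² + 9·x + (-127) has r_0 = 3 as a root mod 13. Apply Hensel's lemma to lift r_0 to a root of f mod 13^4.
r_3 = 7231 (mod 28561)

Hensel: r_{i+1} = r_i − f(r_i)·(f′(r_i))^{-1} mod 13^{i+2}, f′(x) = 2x + 9. Iterate:
  r_0 = 3 (mod 13)
  r_1 = 133 (mod 169)
  r_2 = 640 (mod 2197)
  r_3 = 7231 (mod 28561)
Final: r = 7231 satisfies f(r) ≡ 0 mod 13^4.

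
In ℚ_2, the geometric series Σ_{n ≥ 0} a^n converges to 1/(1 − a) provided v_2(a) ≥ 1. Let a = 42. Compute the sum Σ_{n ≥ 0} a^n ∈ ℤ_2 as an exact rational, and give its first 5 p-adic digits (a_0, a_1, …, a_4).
Σ a^n = 1/(1 − a) = -1/41;  first 5 digits = (1, 1, 1, 0, 0)

v_2(a) = 1 ≥ 1, so the series converges in ℤ_2 to 1/(1 − a) = 1/(1 − 42) = -1/41. Expand this rational in ℤ_2: compute digits iteratively via d_i = x_i mod 2, x_{i+1} = (x_i − d_i)/2. The first 5 digits are (1, 1, 1, 0, 0).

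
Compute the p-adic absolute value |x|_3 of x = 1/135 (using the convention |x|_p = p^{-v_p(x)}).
|1/135|_3 = 27

Step 1 — compute v_3(x) by factoring powers of 3 out of the numerator and denominator: v_3(1/135) = -3. Step 2 — apply |x|_p = p^{-v_p(x)} = 3^{3} = 27.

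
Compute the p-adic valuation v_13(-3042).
v_13(-3042) = 2

v_13(n) is the largest exponent k such that 13^k divides n. Factor out: -3042 = -13^2 · 18. (Sign doesn't affect v_p.) So v_13(-3042) = 2.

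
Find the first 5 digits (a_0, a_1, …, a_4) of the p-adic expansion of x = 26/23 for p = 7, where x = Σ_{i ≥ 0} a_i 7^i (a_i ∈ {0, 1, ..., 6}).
(a_0, …, a_4) = (6, 6, 3, 4, 3)

v_7(26/23) = 0 (numerator and denominator both coprime to 7), so x ∈ ℤ_7^×. Compute digits iteratively via a_i = x_i mod 7, x_{i+1} = (x_i − a_i)/7, with x_0 = x:
  x_0 = 26/23;  a_0 = 6;  x_1 = (x_0 − 6)/7 = -16/23
  x_1 = -16/23;  a_1 = 6;  x_2 = (x_1 − 6)/7 = -22/23
  x_2 = -22/23;  a_2 = 3;  x_3 = (x_2 − 3)/7 = -13/23
  x_3 = -13/23;  a_3 = 4;  x_4 = (x_3 − 4)/7 = -15/23
  x_4 = -15/23;  a_4 = 3;  x_5 = (x_4 − 3)/7 = -12/23
Digits: (6, 6, 3, 4, 3).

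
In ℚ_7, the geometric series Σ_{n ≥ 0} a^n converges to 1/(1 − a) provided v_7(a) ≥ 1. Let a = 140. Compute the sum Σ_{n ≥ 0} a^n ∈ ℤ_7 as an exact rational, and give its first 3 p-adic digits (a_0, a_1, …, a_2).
Σ a^n = 1/(1 − a) = -1/139;  first 3 digits = (1, 6, 3)

v_7(a) = 1 ≥ 1, so the series converges in ℤ_7 to 1/(1 − a) = 1/(1 − 140) = -1/139. Expand this rational in ℤ_7: compute digits iteratively via d_i = x_i mod 7, x_{i+1} = (x_i − d_i)/7. The first 3 digits are (1, 6, 3).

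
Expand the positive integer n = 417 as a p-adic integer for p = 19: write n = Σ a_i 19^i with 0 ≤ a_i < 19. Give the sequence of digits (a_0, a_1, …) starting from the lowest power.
(a_0, a_1, …) = (18, 2, 1)

Repeated division by 19 gives the digits low-to-high: 417 = 18 + 2·19^1 + 1·19^2. Digit sequence: (18, 2, 1).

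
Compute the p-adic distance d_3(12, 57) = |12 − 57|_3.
d_3(12, 57) = 1/9

Step 1 — x − y = 12 − 57 = -45. Step 2 — v_3(-45) = 2 (factor: -45 = −(3^2 · 5); the sign does not affect v_p). Step 3 — |x − y|_3 = 3^{-2} = 1/9.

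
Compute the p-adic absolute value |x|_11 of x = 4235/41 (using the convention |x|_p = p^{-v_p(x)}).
|4235/41|_11 = 1/121

Step 1 — compute v_11(x) by factoring powers of 11 out of the numerator and denominator: v_11(4235/41) = 2. Step 2 — apply |x|_p = p^{-v_p(x)} = 11^{-2} = 1/121.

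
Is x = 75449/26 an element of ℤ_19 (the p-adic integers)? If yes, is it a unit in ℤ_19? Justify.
x ∈ ℤ_19 but not a unit; v_19(x) = 3 > 0

ℤ_19 = {x ∈ ℚ_19 : v_19(x) ≥ 0} and ℤ_19^× = {x ∈ ℤ_19 : v_19(x) = 0}. Here v_19(75449/26) = v_19(num) − v_19(den) = 3; compare against these criteria.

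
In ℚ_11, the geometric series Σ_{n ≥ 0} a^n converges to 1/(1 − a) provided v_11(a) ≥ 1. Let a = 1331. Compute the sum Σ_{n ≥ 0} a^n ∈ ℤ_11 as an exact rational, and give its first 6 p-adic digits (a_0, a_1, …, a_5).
Σ a^n = 1/(1 − a) = -1/1330;  first 6 digits = (1, 0, 0, 1, 0, 0)

v_11(a) = 3 ≥ 1, so the series converges in ℤ_11 to 1/(1 − a) = 1/(1 − 1331) = -1/1330. Expand this rational in ℤ_11: compute digits iteratively via d_i = x_i mod 11, x_{i+1} = (x_i − d_i)/11. The first 6 digits are (1, 0, 0, 1, 0, 0).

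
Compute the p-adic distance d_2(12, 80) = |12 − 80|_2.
d_2(12, 80) = 1/4

Step 1 — x − y = 12 − 80 = -68. Step 2 — v_2(-68) = 2 (factor: -68 = −(2^2 · 17); the sign does not affect v_p). Step 3 — |x − y|_2 = 2^{-2} = 1/4.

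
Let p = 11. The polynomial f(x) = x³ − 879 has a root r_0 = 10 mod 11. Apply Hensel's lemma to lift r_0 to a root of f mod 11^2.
r_1 = 10 (mod 121)

Hensel: r_{i+1} = r_i − f(r_i)/f′(r_i) mod 11^{i+2}, where f′(x) = 3x². Iterate:
  r_0 = 10 (mod 11)
  r_1 = 10 (mod 121)
Final: r = 10 with f(r) ≡ 0 mod 11^2.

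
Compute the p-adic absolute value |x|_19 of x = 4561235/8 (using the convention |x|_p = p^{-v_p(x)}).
|4561235/8|_19 = 1/130321

Step 1 — compute v_19(x) by factoring powers of 19 out of the numerator and denominator: v_19(4561235/8) = 4. Step 2 — apply |x|_p = p^{-v_p(x)} = 19^{-4} = 1/130321.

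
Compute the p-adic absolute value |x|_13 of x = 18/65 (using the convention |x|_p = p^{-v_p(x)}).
|18/65|_13 = 13

Step 1 — compute v_13(x) by factoring powers of 13 out of the numerator and denominator: v_13(18/65) = -1. Step 2 — apply |x|_p = p^{-v_p(x)} = 13^{1} = 13.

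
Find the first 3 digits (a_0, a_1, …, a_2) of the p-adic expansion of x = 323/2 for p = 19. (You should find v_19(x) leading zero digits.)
(a_0, …, a_2) = (0, 18, 9)

v_19(323/2) = 1, so a_0 = ... = a_0 = 0. Factor out: x = 19^1 · u with u = 17/2 a unit in ℤ_19. Expand u iteratively via a_{v+i} = u_i mod 19, u_{i+1} = (u_i − a_{v+i})/19:
  u_0 = 17/2;  a_1 = 18;  u_1 = (u_0 − 18)/19 = -1/2
  u_1 = -1/2;  a_2 = 9;  u_2 = (u_1 − 9)/19 = -1/2
Digits: (0, 18, 9).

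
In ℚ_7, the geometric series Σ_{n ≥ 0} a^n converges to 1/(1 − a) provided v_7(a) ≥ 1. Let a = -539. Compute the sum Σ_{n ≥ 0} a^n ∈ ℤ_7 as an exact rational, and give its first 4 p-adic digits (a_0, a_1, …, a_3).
Σ a^n = 1/(1 − a) = 1/540;  first 4 digits = (1, 0, 3, 5)

v_7(a) = 2 ≥ 1, so the series converges in ℤ_7 to 1/(1 − a) = 1/(1 − (-539)) = 1/540. Expand this rational in ℤ_7: compute digits iteratively via d_i = x_i mod 7, x_{i+1} = (x_i − d_i)/7. The first 4 digits are (1, 0, 3, 5).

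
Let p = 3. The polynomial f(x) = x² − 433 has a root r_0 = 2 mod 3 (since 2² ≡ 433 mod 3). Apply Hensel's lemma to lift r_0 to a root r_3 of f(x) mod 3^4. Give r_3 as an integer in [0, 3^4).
r_3 = 26 (mod 81)

Hensel's recurrence: r_{i+1} = r_i − f(r_i)·(f′(r_i))^{-1} mod 3^{i+2}, with f′(x) = 2x. Iterate:
  r_0 = 2 (mod 3)
  r_1 = 8 (mod 9)
  r_2 = 26 (mod 27)
  r_3 = 26 (mod 81)
Final: r_3 = 26, and one checks f(r_3) ≡ 0 mod 3^4.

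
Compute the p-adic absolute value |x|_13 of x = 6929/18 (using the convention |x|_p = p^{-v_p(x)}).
|6929/18|_13 = 1/169

Step 1 — compute v_13(x) by factoring powers of 13 out of the numerator and denominator: v_13(6929/18) = 2. Step 2 — apply |x|_p = p^{-v_p(x)} = 13^{-2} = 1/169.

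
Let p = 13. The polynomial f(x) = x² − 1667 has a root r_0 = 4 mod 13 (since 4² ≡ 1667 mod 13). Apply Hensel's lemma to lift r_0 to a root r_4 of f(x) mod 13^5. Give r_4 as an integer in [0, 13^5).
r_4 = 170668 (mod 371293)

Hensel's recurrence: r_{i+1} = r_i − f(r_i)·(f′(r_i))^{-1} mod 13^{i+2}, with f′(x) = 2x. Iterate:
  r_0 = 4 (mod 13)
  r_1 = 147 (mod 169)
  r_2 = 1499 (mod 2197)
  r_3 = 27863 (mod 28561)
  r_4 = 170668 (mod 371293)
Final: r_4 = 170668, and one checks f(r_4) ≡ 0 mod 13^5.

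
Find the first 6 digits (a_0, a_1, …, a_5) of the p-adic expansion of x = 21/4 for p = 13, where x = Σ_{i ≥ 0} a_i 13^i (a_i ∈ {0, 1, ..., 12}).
(a_0, …, a_5) = (2, 10, 9, 9, 9, 9)

v_13(21/4) = 0 (numerator and denominator both coprime to 13), so x ∈ ℤ_13^×. Compute digits iteratively via a_i = x_i mod 13, x_{i+1} = (x_i − a_i)/13, with x_0 = x:
  x_0 = 21/4;  a_0 = 2;  x_1 = (x_0 − 2)/13 = 1/4
  x_1 = 1/4;  a_1 = 10;  x_2 = (x_1 − 10)/13 = -3/4
  x_2 = -3/4;  a_2 = 9;  x_3 = (x_2 − 9)/13 = -3/4
  x_3 = -3/4;  a_3 = 9;  x_4 = (x_3 − 9)/13 = -3/4
  x_4 = -3/4;  a_4 = 9;  x_5 = (x_4 − 9)/13 = -3/4
  x_5 = -3/4;  a_5 = 9;  x_6 = (x_5 − 9)/13 = -3/4
Digits: (2, 10, 9, 9, 9, 9).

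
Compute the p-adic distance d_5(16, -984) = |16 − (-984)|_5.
d_5(16, -984) = 1/125

Step 1 — x − y = 16 − (-984) = 1000. Step 2 — v_5(1000) = 3 (factor: 1000 = (5^3 · 8); the sign does not affect v_p). Step 3 — |x − y|_5 = 5^{-3} = 1/125.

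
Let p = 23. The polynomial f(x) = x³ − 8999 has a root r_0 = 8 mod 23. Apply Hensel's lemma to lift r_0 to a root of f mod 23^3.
r_2 = 8012 (mod 12167)

Hensel: r_{i+1} = r_i − f(r_i)/f′(r_i) mod 23^{i+2}, where f′(x) = 3x². Iterate:
  r_0 = 8 (mod 23)
  r_1 = 77 (mod 529)
  r_2 = 8012 (mod 12167)
Final: r = 8012 with f(r) ≡ 0 mod 23^3.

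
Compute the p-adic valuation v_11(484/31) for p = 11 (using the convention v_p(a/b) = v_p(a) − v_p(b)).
v_11(484/31) = 2

Factor powers of 11 from the numerator and denominator of the reduced fraction: 484 = 11^2 · 4 and 31 = 11^0 · 31. Apply v_p(a/b) = v_p(a) − v_p(b): v_11(484/31) = 2 − 0 = 2.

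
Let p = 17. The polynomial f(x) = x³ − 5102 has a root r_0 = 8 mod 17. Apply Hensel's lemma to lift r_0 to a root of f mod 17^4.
r_3 = 72020 (mod 83521)

Hensel: r_{i+1} = r_i − f(r_i)/f′(r_i) mod 17^{i+2}, where f′(x) = 3x². Iterate:
  r_0 = 8 (mod 17)
  r_1 = 59 (mod 289)
  r_2 = 3238 (mod 4913)
  r_3 = 72020 (mod 83521)
Final: r = 72020 with f(r) ≡ 0 mod 17^4.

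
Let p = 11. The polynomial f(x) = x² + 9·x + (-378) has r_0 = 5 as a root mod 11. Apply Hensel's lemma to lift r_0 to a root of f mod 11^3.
r_2 = 346 (mod 1331)

Hensel: r_{i+1} = r_i − f(r_i)·(f′(r_i))^{-1} mod 11^{i+2}, f′(x) = 2x + 9. Iterate:
  r_0 = 5 (mod 11)
  r_1 = 104 (mod 121)
  r_2 = 346 (mod 1331)
Final: r = 346 satisfies f(r) ≡ 0 mod 11^3.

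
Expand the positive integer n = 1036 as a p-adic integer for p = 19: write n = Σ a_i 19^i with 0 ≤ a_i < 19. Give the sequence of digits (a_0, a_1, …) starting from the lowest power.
(a_0, a_1, …) = (10, 16, 2)

Repeated division by 19 gives the digits low-to-high: 1036 = 10 + 16·19^1 + 2·19^2. Digit sequence: (10, 16, 2).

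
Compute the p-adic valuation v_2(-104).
v_2(-104) = 3

v_2(n) is the largest exponent k such that 2^k divides n. Factor out: -104 = -2^3 · 13. (Sign doesn't affect v_p.) So v_2(-104) = 3.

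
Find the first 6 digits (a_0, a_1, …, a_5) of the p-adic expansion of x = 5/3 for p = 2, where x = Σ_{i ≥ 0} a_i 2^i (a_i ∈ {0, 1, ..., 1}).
(a_0, …, a_5) = (1, 1, 1, 0, 1, 0)

v_2(5/3) = 0 (numerator and denominator both coprime to 2), so x ∈ ℤ_2^×. Compute digits iteratively via a_i = x_i mod 2, x_{i+1} = (x_i − a_i)/2, with x_0 = x:
  x_0 = 5/3;  a_0 = 1;  x_1 = (x_0 − 1)/2 = 1/3
  x_1 = 1/3;  a_1 = 1;  x_2 = (x_1 − 1)/2 = -1/3
  x_2 = -1/3;  a_2 = 1;  x_3 = (x_2 − 1)/2 = -2/3
  x_3 = -2/3;  a_3 = 0;  x_4 = (x_3 − 0)/2 = -1/3
  x_4 = -1/3;  a_4 = 1;  x_5 = (x_4 − 1)/2 = -2/3
  x_5 = -2/3;  a_5 = 0;  x_6 = (x_5 − 0)/2 = -1/3
Digits: (1, 1, 1, 0, 1, 0).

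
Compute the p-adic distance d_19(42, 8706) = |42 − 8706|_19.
d_19(42, 8706) = 1/361

Step 1 — x − y = 42 − 8706 = -8664. Step 2 — v_19(-8664) = 2 (factor: -8664 = −(19^2 · 24); the sign does not affect v_p). Step 3 — |x − y|_19 = 19^{-2} = 1/361.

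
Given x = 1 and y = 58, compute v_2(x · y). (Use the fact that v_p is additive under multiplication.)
v_2(58) = 1

v_p(x) = 0 (factor: 1 = 2^0 · 1); v_p(y) = 1 (factor: 58 = 2^1 · 29). Additivity: v_p(xy) = v_p(x) + v_p(y) = 0 + 1 = 1. (Direct check: xy = 58 = 2^1 · (29).)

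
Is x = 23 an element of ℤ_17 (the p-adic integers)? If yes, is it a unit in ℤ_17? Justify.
x ∈ ℤ_17^× (unit); v_17(x) = 0

ℤ_17 = {x ∈ ℚ_17 : v_17(x) ≥ 0} and ℤ_17^× = {x ∈ ℤ_17 : v_17(x) = 0}. Here v_17(23) = v_17(num) − v_17(den) = 0; compare against these criteria.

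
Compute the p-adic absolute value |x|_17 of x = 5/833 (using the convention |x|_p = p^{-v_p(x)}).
|5/833|_17 = 17

Step 1 — compute v_17(x) by factoring powers of 17 out of the numerator and denominator: v_17(5/833) = -1. Step 2 — apply |x|_p = p^{-v_p(x)} = 17^{1} = 17.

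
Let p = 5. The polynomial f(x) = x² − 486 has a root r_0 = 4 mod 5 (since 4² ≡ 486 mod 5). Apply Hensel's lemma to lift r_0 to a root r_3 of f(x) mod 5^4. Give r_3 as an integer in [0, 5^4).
r_3 = 269 (mod 625)

Hensel's recurrence: r_{i+1} = r_i − f(r_i)·(f′(r_i))^{-1} mod 5^{i+2}, with f′(x) = 2x. Iterate:
  r_0 = 4 (mod 5)
  r_1 = 19 (mod 25)
  r_2 = 19 (mod 125)
  r_3 = 269 (mod 625)
Final: r_3 = 269, and one checks f(r_3) ≡ 0 mod 5^4.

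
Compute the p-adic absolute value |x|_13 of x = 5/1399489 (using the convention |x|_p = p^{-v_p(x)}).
|5/1399489|_13 = 28561

Step 1 — compute v_13(x) by factoring powers of 13 out of the numerator and denominator: v_13(5/1399489) = -4. Step 2 — apply |x|_p = p^{-v_p(x)} = 13^{4} = 28561.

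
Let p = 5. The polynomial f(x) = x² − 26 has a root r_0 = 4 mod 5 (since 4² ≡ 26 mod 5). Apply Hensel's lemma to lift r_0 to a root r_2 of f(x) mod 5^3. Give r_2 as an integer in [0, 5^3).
r_2 = 49 (mod 125)

Hensel's recurrence: r_{i+1} = r_i − f(r_i)·(f′(r_i))^{-1} mod 5^{i+2}, with f′(x) = 2x. Iterate:
  r_0 = 4 (mod 5)
  r_1 = 24 (mod 25)
  r_2 = 49 (mod 125)
Final: r_2 = 49, and one checks f(r_2) ≡ 0 mod 5^3.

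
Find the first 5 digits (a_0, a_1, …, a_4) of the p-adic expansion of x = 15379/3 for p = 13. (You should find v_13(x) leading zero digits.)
(a_0, …, a_4) = (0, 0, 0, 11, 8)

v_13(15379/3) = 3, so a_0 = ... = a_2 = 0. Factor out: x = 13^3 · u with u = 7/3 a unit in ℤ_13. Expand u iteratively via a_{v+i} = u_i mod 13, u_{i+1} = (u_i − a_{v+i})/13:
  u_0 = 7/3;  a_3 = 11;  u_1 = (u_0 − 11)/13 = -2/3
  u_1 = -2/3;  a_4 = 8;  u_2 = (u_1 − 8)/13 = -2/3
Digits: (0, 0, 0, 11, 8).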